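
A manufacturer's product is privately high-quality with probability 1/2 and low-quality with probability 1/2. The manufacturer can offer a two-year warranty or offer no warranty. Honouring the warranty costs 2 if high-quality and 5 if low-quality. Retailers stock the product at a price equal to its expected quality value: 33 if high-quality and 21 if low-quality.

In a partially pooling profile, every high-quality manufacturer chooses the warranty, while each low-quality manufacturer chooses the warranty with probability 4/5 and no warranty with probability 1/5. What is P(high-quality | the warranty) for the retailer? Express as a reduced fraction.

5/9

P(the warranty) = (1/2)·1 + (1/2)·(4/5) = 9/10.
By Bayes' rule, P(high-quality | the warranty) = (1/2) / (9/10) = 5/9.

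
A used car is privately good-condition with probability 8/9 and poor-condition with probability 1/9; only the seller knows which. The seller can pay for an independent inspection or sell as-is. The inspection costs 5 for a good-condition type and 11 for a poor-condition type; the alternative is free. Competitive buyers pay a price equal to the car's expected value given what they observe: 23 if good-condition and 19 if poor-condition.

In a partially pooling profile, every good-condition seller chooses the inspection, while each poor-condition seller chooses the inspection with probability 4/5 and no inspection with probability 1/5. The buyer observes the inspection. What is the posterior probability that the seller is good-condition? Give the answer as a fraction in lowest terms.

P(the inspection) = (8/9)·1 + (1/9)·(4/5) = 44/45.
By Bayes' rule, P(good-condition | the inspection) = (8/9) / (44/45) = 10/11.

10/11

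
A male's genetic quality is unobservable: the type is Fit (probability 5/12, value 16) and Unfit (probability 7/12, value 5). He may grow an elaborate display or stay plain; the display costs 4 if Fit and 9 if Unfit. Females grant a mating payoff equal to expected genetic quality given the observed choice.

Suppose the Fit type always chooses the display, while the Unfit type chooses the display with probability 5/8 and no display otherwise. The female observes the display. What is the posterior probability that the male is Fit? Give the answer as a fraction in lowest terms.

P(the display) = (5/12)·1 + (7/12)·(5/8) = 25/32.
By Bayes' rule, P(Fit | the display) = (5/12) / (25/32) = 8/15.

8/15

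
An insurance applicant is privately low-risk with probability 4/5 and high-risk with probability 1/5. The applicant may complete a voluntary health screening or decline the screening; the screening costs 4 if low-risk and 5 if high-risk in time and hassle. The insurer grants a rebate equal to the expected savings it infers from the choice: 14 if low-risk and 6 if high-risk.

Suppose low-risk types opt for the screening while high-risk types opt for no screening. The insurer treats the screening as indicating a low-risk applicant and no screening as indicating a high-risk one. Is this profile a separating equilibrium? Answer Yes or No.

Under these beliefs, the screening earns rebate 14 and no screening earns rebate 6.
low-risk: the screening nets 14 − 4 = 10; no screening nets 6. low-risk prefers the screening.
high-risk: the screening nets 14 − 5 = 9; no screening nets 6. high-risk would deviate to the screening.
high-risk has a profitable deviation, so the profile is not an equilibrium.

No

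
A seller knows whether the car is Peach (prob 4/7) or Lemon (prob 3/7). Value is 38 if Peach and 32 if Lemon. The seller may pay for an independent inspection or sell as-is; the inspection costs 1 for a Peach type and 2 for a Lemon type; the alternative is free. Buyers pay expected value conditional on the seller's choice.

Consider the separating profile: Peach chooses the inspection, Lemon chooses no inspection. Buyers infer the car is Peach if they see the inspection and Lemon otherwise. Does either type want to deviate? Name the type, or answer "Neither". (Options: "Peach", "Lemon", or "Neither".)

The inspection pays 38; no inspection pays 32.
Peach: assigned the inspection, nets 38 − 1 = 37; deviating to no inspection nets 32.
Lemon: assigned no inspection, nets 32; deviating to the inspection nets 38 − 2 = 36.
The Lemon type gains 4 by deviating.

Lemon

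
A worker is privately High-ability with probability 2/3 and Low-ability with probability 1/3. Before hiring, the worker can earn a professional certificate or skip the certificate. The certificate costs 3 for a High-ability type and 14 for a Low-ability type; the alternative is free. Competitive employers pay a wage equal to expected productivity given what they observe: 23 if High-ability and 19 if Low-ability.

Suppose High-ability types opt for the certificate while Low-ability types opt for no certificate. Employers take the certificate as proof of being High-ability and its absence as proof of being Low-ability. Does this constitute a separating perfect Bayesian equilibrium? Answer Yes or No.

Under these beliefs, the certificate earns wage 23 and no certificate earns wage 19.
High-ability: the certificate nets 23 − 3 = 20; no certificate nets 19. High-ability prefers the certificate.
Low-ability: the certificate nets 23 − 14 = 9; no certificate nets 19. Low-ability prefers no certificate.
Neither type deviates, so the separating profile is an equilibrium.

Yes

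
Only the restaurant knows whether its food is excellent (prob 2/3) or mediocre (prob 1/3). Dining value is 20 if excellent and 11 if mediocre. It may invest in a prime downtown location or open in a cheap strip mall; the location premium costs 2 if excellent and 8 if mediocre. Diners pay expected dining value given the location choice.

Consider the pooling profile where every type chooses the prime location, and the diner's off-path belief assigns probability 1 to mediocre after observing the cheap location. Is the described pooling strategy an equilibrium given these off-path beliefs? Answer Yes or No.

No

On path, the diner holds the prior and pays 2/3·20 + 1/3·11 = 17. Off path (the cheap location), believing mediocre, it pays 11.
excellent: the prime location nets 17 − 2 = 15; the cheap location nets 11. excellent stays.
mediocre: the prime location nets 17 − 8 = 9; the cheap location nets 11. mediocre would deviate.
A type deviates, so pooling fails.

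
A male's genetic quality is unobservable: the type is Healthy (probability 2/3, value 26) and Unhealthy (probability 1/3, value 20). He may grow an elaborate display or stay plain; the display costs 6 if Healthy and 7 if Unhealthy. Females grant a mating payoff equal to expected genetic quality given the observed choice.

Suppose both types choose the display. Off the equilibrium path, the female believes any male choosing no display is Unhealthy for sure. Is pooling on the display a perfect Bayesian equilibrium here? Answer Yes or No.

No

On path, the female holds the prior and pays 2/3·26 + 1/3·20 = 24. Off path (no display), believing Unhealthy, it pays 20.
Healthy: the display nets 24 − 6 = 18; no display nets 20. Healthy would deviate.
Unhealthy: the display nets 24 − 7 = 17; no display nets 20. Unhealthy would deviate.
A type deviates, so pooling fails.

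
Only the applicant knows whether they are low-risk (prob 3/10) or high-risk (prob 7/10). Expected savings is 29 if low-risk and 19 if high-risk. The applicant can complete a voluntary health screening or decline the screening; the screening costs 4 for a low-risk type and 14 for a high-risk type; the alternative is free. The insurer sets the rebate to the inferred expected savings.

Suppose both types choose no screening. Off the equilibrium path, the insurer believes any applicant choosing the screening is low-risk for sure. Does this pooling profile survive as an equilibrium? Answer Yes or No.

No

On path, the insurer holds the prior and pays 3/10·29 + 7/10·19 = 22. Off path (the screening), believing low-risk, it pays 29.
low-risk: no screening nets 22; the screening nets 29 − 4 = 25. low-risk would deviate.
high-risk: no screening nets 22; the screening nets 29 − 14 = 15. high-risk stays.
A type deviates, so pooling fails.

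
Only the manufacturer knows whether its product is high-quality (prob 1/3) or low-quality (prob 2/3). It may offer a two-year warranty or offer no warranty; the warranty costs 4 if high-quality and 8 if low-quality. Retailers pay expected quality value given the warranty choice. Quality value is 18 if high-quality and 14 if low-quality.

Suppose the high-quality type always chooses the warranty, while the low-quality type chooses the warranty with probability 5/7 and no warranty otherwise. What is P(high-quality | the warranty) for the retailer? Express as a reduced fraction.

P(the warranty) = (1/3)·1 + (2/3)·(5/7) = 17/21.
By Bayes' rule, P(high-quality | the warranty) = (1/3) / (17/21) = 7/17.

7/17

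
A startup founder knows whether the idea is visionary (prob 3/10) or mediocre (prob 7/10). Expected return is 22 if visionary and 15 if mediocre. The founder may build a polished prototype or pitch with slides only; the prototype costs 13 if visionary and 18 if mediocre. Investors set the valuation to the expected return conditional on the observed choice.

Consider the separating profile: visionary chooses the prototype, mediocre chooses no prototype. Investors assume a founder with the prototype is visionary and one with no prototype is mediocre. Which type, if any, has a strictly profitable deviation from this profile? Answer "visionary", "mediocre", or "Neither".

visionary

The prototype pays 22; no prototype pays 15.
visionary: assigned the prototype, nets 22 − 13 = 9; deviating to no prototype nets 15.
mediocre: assigned no prototype, nets 15; deviating to the prototype nets 22 − 18 = 4.
The visionary type gains 6 by deviating.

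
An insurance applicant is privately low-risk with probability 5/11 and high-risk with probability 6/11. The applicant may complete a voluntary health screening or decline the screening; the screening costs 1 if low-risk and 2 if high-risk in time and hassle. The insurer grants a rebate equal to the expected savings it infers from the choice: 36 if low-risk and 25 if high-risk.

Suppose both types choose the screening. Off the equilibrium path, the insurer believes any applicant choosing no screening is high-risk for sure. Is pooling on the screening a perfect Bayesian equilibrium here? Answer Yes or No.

On path, the insurer holds the prior and pays 5/11·36 + 6/11·25 = 30. Off path (no screening), believing high-risk, it pays 25.
low-risk: the screening nets 30 − 1 = 29; no screening nets 25. low-risk stays.
high-risk: the screening nets 30 − 2 = 28; no screening nets 25. high-risk stays.
No type deviates, so pooling is sustained.

Yes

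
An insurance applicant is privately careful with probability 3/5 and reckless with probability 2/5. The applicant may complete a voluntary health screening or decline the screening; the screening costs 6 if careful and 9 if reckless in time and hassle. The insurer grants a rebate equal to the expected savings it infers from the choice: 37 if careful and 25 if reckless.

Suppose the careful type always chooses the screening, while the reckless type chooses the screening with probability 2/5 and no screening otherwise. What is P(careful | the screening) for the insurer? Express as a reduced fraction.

P(the screening) = (3/5)·1 + (2/5)·(2/5) = 19/25.
By Bayes' rule, P(careful | the screening) = (3/5) / (19/25) = 15/19.

15/19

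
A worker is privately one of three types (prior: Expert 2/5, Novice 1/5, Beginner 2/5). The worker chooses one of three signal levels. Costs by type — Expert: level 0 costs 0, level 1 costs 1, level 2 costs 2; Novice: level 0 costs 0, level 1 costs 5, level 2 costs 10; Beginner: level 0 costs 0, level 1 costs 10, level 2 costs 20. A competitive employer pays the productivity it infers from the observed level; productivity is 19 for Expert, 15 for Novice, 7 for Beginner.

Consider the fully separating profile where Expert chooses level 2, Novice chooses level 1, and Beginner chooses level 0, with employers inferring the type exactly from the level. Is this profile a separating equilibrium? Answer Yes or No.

Yes

Separating wages: level 2 → 19, level 1 → 15, level 0 → 7.
Expert (assigned level 2): level 0: 7 − 0 = 7; level 1: 15 − 1 = 14; level 2: 19 − 2 = 17. Expert stays.
Novice (assigned level 1): level 0: 7 − 0 = 7; level 1: 15 − 5 = 10; level 2: 19 − 10 = 9. Novice stays.
Beginner (assigned level 0): level 0: 7 − 0 = 7; level 1: 15 − 10 = 5; level 2: 19 − 20 = -1. Beginner stays.
Every type prefers its assigned level; separation holds.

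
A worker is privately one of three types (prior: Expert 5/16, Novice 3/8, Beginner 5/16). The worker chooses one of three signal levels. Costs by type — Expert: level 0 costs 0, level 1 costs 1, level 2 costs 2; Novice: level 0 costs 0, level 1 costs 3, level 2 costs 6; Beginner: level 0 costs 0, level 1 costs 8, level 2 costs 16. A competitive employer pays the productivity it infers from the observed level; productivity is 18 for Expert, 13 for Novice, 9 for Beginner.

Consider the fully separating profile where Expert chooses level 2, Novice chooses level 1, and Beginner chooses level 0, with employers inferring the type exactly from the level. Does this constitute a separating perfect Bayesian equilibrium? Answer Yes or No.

Separating wages: level 2 → 18, level 1 → 13, level 0 → 9.
Expert (assigned level 2): level 0: 9 − 0 = 9; level 1: 13 − 1 = 12; level 2: 18 − 2 = 16. Expert stays.
Novice (assigned level 1): level 0: 9 − 0 = 9; level 1: 13 − 3 = 10; level 2: 18 − 6 = 12. Novice prefers level 2.
Beginner (assigned level 0): level 0: 9 − 0 = 9; level 1: 13 − 8 = 5; level 2: 18 − 16 = 2. Beginner stays.
At least one type deviates; the separating profile fails.

No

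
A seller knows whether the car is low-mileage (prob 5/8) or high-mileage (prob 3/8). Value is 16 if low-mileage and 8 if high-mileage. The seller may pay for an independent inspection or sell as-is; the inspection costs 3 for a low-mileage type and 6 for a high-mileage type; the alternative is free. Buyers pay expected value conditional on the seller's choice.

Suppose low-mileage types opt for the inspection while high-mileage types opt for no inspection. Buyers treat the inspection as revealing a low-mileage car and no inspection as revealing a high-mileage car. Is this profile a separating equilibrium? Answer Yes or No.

No

Under these beliefs, the inspection earns price 16 and no inspection earns price 8.
low-mileage: the inspection nets 16 − 3 = 13; no inspection nets 8. low-mileage prefers the inspection.
high-mileage: the inspection nets 16 − 6 = 10; no inspection nets 8. high-mileage would deviate to the inspection.
high-mileage has a profitable deviation, so the profile is not an equilibrium.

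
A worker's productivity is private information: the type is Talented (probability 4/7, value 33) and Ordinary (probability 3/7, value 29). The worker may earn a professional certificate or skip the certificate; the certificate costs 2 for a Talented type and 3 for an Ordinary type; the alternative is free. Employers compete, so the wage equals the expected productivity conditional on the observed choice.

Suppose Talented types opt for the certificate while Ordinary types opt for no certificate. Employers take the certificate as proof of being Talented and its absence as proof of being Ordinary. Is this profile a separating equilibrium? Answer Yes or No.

No

Under these beliefs, the certificate earns wage 33 and no certificate earns wage 29.
Talented: the certificate nets 33 − 2 = 31; no certificate nets 29. Talented prefers the certificate.
Ordinary: the certificate nets 33 − 3 = 30; no certificate nets 29. Ordinary would deviate to the certificate.
Ordinary has a profitable deviation, so the profile is not an equilibrium.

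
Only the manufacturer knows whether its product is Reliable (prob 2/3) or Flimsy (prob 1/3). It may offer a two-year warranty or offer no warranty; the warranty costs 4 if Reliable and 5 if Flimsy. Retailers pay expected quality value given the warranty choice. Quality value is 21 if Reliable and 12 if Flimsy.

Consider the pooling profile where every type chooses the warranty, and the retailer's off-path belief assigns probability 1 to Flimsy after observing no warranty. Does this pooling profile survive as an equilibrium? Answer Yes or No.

Yes

On path, the retailer holds the prior and pays 2/3·21 + 1/3·12 = 18. Off path (no warranty), believing Flimsy, it pays 12.
Reliable: the warranty nets 18 − 4 = 14; no warranty nets 12. Reliable stays.
Flimsy: the warranty nets 18 − 5 = 13; no warranty nets 12. Flimsy stays.
No type deviates, so pooling is sustained.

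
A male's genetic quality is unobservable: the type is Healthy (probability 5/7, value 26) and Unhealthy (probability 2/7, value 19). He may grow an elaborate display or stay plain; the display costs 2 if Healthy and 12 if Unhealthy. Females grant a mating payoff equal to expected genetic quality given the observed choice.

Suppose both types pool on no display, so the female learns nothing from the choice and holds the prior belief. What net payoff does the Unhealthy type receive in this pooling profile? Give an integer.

Pooled mating payoff = 5/7·26 + 2/7·19 = 24.
Unhealthy pays no cost for no display, so net payoff = 24.

24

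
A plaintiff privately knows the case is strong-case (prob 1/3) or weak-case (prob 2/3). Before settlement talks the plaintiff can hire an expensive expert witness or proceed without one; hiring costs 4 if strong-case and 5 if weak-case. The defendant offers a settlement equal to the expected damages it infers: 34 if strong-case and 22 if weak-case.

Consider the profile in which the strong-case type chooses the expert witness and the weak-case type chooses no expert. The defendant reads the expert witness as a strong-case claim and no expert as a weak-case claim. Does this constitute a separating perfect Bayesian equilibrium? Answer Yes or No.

No

Under these beliefs, the expert witness earns settlement 34 and no expert earns settlement 22.
strong-case: the expert witness nets 34 − 4 = 30; no expert nets 22. strong-case prefers the expert witness.
weak-case: the expert witness nets 34 − 5 = 29; no expert nets 22. weak-case would deviate to the expert witness.
weak-case has a profitable deviation, so the profile is not an equilibrium.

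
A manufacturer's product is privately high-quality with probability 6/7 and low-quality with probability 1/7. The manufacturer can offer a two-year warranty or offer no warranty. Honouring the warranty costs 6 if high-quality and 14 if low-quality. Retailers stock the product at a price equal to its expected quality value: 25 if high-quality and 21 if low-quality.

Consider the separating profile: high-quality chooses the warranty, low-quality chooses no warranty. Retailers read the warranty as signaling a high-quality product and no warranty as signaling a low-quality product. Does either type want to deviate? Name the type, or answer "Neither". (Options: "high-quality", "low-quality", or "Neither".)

high-quality

The warranty pays 25; no warranty pays 21.
high-quality: assigned the warranty, nets 25 − 6 = 19; deviating to no warranty nets 21.
low-quality: assigned no warranty, nets 21; deviating to the warranty nets 25 − 14 = 11.
The high-quality type gains 2 by deviating.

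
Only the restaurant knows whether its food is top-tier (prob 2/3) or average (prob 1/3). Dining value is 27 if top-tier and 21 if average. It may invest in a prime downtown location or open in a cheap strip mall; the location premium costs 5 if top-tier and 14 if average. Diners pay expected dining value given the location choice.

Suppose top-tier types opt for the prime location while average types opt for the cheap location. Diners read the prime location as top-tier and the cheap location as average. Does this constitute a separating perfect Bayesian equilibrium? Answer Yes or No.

Under these beliefs, the prime location earns price premium 27 and the cheap location earns price premium 21.
top-tier: the prime location nets 27 − 5 = 22; the cheap location nets 21. top-tier prefers the prime location.
average: the prime location nets 27 − 14 = 13; the cheap location nets 21. average prefers the cheap location.
Neither type deviates, so the separating profile is an equilibrium.

Yes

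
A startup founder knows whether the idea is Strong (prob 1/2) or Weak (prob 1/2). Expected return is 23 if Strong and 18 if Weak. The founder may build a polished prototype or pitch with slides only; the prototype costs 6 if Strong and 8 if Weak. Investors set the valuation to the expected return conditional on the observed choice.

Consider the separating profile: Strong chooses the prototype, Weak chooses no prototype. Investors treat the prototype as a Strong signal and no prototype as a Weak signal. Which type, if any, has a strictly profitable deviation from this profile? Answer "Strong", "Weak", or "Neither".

Strong

The prototype pays 23; no prototype pays 18.
Strong: assigned the prototype, nets 23 − 6 = 17; deviating to no prototype nets 18.
Weak: assigned no prototype, nets 18; deviating to the prototype nets 23 − 8 = 15.
The Strong type gains 1 by deviating.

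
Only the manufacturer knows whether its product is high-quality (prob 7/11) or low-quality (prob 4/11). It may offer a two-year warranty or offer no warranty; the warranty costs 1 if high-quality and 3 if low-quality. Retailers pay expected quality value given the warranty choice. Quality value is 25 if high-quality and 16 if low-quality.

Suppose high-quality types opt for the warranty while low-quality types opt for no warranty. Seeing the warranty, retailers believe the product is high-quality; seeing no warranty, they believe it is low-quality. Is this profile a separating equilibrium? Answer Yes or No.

No

Under these beliefs, the warranty earns price 25 and no warranty earns price 16.
high-quality: the warranty nets 25 − 1 = 24; no warranty nets 16. high-quality prefers the warranty.
low-quality: the warranty nets 25 − 3 = 22; no warranty nets 16. low-quality would deviate to the warranty.
low-quality has a profitable deviation, so the profile is not an equilibrium.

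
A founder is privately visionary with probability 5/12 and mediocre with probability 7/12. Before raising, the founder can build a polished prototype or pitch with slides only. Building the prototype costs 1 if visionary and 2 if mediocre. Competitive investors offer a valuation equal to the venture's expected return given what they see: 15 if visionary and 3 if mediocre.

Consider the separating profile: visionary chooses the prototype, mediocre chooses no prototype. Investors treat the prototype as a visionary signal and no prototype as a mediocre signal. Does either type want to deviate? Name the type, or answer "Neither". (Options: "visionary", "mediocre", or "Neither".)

mediocre

The prototype pays 15; no prototype pays 3.
visionary: assigned the prototype, nets 15 − 1 = 14; deviating to no prototype nets 3.
mediocre: assigned no prototype, nets 3; deviating to the prototype nets 15 − 2 = 13.
The mediocre type gains 10 by deviating.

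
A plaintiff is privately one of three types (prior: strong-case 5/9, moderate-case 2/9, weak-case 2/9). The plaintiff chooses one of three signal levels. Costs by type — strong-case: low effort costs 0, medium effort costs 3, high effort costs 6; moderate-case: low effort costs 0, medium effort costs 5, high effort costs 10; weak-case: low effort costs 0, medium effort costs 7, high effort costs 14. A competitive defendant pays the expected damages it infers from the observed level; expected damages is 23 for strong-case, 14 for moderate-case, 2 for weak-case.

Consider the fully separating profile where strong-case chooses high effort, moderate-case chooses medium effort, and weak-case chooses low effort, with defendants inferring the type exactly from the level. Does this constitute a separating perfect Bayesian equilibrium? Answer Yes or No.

Separating settlements: high effort → 23, medium effort → 14, low effort → 2.
strong-case (assigned high effort): low effort: 2 − 0 = 2; medium effort: 14 − 3 = 11; high effort: 23 − 6 = 17. strong-case stays.
moderate-case (assigned medium effort): low effort: 2 − 0 = 2; medium effort: 14 − 5 = 9; high effort: 23 − 10 = 13. moderate-case prefers high effort.
weak-case (assigned low effort): low effort: 2 − 0 = 2; medium effort: 14 − 7 = 7; high effort: 23 − 14 = 9. weak-case prefers high effort.
At least one type deviates; the separating profile fails.

No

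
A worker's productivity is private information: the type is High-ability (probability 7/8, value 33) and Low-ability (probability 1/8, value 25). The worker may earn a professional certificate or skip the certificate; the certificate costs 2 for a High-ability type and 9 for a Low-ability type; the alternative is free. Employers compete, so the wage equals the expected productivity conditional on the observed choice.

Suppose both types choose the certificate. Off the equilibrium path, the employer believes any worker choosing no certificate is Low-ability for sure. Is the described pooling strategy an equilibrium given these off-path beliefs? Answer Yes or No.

On path, the employer holds the prior and pays 7/8·33 + 1/8·25 = 32. Off path (no certificate), believing Low-ability, it pays 25.
High-ability: the certificate nets 32 − 2 = 30; no certificate nets 25. High-ability stays.
Low-ability: the certificate nets 32 − 9 = 23; no certificate nets 25. Low-ability would deviate.
A type deviates, so pooling fails.

No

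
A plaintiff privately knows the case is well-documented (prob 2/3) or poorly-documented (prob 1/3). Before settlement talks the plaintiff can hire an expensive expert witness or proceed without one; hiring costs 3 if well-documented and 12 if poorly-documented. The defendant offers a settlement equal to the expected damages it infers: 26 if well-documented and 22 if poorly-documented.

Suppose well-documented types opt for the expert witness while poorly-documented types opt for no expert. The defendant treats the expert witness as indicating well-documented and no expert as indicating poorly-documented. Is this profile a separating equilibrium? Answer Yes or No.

Under these beliefs, the expert witness earns settlement 26 and no expert earns settlement 22.
well-documented: the expert witness nets 26 − 3 = 23; no expert nets 22. well-documented prefers the expert witness.
poorly-documented: the expert witness nets 26 − 12 = 14; no expert nets 22. poorly-documented prefers no expert.
Neither type deviates, so the separating profile is an equilibrium.

Yes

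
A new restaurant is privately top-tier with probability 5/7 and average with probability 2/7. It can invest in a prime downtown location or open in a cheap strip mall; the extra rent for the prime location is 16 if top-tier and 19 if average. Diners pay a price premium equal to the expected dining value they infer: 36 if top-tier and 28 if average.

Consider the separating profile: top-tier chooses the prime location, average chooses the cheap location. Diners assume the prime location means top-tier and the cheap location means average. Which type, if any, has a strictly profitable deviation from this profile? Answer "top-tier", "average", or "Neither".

top-tier

The prime location pays 36; the cheap location pays 28.
top-tier: assigned the prime location, nets 36 − 16 = 20; deviating to the cheap location nets 28.
average: assigned the cheap location, nets 28; deviating to the prime location nets 36 − 19 = 17.
The top-tier type gains 8 by deviating.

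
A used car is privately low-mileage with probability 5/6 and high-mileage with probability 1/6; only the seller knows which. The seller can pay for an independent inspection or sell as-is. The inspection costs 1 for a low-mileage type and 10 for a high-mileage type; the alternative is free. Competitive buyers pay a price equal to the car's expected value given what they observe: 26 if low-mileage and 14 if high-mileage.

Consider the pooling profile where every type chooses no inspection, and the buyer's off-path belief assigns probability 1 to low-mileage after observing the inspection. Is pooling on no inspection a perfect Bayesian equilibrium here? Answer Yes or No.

On path, the buyer holds the prior and pays 5/6·26 + 1/6·14 = 24. Off path (the inspection), believing low-mileage, it pays 26.
low-mileage: no inspection nets 24; the inspection nets 26 − 1 = 25. low-mileage would deviate.
high-mileage: no inspection nets 24; the inspection nets 26 − 10 = 16. high-mileage stays.
A type deviates, so pooling fails.

No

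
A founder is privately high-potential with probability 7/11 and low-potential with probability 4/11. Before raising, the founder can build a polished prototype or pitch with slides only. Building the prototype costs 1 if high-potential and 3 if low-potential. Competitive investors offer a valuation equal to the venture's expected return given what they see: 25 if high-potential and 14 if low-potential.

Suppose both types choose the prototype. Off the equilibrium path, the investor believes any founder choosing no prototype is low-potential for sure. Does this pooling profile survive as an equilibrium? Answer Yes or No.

Yes

On path, the investor holds the prior and pays 7/11·25 + 4/11·14 = 21. Off path (no prototype), believing low-potential, it pays 14.
high-potential: the prototype nets 21 − 1 = 20; no prototype nets 14. high-potential stays.
low-potential: the prototype nets 21 − 3 = 18; no prototype nets 14. low-potential stays.
No type deviates, so pooling is sustained.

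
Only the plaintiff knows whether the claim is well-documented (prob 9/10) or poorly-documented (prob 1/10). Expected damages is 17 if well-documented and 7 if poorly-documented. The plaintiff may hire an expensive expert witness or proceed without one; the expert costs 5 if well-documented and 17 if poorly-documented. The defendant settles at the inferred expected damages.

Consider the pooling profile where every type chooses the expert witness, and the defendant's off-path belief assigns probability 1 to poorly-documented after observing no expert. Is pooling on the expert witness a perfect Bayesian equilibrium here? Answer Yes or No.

No

On path, the defendant holds the prior and pays 9/10·17 + 1/10·7 = 16. Off path (no expert), believing poorly-documented, it pays 7.
well-documented: the expert witness nets 16 − 5 = 11; no expert nets 7. well-documented stays.
poorly-documented: the expert witness nets 16 − 17 = -1; no expert nets 7. poorly-documented would deviate.
A type deviates, so pooling fails.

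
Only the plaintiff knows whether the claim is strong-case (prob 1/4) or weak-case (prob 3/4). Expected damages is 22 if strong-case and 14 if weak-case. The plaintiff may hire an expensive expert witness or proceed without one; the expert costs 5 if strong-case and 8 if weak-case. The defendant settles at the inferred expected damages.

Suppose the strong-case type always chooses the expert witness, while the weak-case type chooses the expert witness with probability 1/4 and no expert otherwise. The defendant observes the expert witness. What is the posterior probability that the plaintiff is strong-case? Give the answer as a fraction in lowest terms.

4/7

P(the expert witness) = (1/4)·1 + (3/4)·(1/4) = 7/16.
By Bayes' rule, P(strong-case | the expert witness) = (1/4) / (7/16) = 4/7.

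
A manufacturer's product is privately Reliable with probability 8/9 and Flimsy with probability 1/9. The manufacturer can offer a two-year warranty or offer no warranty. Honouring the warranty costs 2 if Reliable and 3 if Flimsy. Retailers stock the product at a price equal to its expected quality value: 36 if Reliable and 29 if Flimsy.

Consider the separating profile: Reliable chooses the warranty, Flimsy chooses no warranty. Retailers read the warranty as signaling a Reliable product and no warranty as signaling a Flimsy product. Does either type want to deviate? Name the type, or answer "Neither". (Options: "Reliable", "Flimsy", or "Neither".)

Flimsy

The warranty pays 36; no warranty pays 29.
Reliable: assigned the warranty, nets 36 − 2 = 34; deviating to no warranty nets 29.
Flimsy: assigned no warranty, nets 29; deviating to the warranty nets 36 − 3 = 33.
The Flimsy type gains 4 by deviating.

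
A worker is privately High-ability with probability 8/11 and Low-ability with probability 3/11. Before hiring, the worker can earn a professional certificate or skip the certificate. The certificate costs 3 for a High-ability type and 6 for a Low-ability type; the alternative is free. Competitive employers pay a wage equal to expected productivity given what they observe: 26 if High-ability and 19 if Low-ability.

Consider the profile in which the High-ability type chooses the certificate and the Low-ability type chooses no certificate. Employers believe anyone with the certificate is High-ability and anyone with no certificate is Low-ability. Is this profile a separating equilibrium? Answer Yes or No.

Under these beliefs, the certificate earns wage 26 and no certificate earns wage 19.
High-ability: the certificate nets 26 − 3 = 23; no certificate nets 19. High-ability prefers the certificate.
Low-ability: the certificate nets 26 − 6 = 20; no certificate nets 19. Low-ability would deviate to the certificate.
Low-ability has a profitable deviation, so the profile is not an equilibrium.

No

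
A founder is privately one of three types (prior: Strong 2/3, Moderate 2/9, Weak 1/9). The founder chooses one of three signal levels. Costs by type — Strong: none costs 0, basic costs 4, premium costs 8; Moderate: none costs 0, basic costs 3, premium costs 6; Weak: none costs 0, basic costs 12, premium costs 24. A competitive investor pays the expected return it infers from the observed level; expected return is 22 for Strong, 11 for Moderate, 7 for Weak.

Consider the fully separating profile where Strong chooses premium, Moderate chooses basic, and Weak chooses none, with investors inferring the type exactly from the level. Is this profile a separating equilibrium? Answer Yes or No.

Separating valuations: premium → 22, basic → 11, none → 7.
Strong (assigned premium): none: 7 − 0 = 7; basic: 11 − 4 = 7; premium: 22 − 8 = 14. Strong stays.
Moderate (assigned basic): none: 7 − 0 = 7; basic: 11 − 3 = 8; premium: 22 − 6 = 16. Moderate prefers premium.
Weak (assigned none): none: 7 − 0 = 7; basic: 11 − 12 = -1; premium: 22 − 24 = -2. Weak stays.
At least one type deviates; the separating profile fails.

No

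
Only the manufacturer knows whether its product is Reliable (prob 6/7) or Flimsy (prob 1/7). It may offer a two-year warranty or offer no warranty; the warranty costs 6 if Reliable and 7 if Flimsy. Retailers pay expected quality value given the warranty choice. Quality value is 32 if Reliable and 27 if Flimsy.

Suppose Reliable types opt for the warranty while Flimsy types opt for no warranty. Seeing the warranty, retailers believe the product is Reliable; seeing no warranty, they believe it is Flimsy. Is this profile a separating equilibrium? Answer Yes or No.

No

Under these beliefs, the warranty earns price 32 and no warranty earns price 27.
Reliable: the warranty nets 32 − 6 = 26; no warranty nets 27. Reliable would deviate to no warranty.
Flimsy: the warranty nets 32 − 7 = 25; no warranty nets 27. Flimsy prefers no warranty.
Reliable has a profitable deviation, so the profile is not an equilibrium.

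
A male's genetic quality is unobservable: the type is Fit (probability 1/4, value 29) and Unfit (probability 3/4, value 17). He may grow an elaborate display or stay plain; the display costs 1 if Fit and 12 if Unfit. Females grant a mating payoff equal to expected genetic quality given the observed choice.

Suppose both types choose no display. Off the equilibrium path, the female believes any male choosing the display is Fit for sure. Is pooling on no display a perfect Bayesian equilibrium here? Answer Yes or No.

On path, the female holds the prior and pays 1/4·29 + 3/4·17 = 20. Off path (the display), believing Fit, it pays 29.
Fit: no display nets 20; the display nets 29 − 1 = 28. Fit would deviate.
Unfit: no display nets 20; the display nets 29 − 12 = 17. Unfit stays.
A type deviates, so pooling fails.

No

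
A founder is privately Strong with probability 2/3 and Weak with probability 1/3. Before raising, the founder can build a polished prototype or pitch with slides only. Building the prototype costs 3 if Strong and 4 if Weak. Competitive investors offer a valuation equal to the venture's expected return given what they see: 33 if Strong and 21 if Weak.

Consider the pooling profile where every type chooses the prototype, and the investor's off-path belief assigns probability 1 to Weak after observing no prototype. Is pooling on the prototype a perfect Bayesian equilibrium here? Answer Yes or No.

On path, the investor holds the prior and pays 2/3·33 + 1/3·21 = 29. Off path (no prototype), believing Weak, it pays 21.
Strong: the prototype nets 29 − 3 = 26; no prototype nets 21. Strong stays.
Weak: the prototype nets 29 − 4 = 25; no prototype nets 21. Weak stays.
No type deviates, so pooling is sustained.

Yes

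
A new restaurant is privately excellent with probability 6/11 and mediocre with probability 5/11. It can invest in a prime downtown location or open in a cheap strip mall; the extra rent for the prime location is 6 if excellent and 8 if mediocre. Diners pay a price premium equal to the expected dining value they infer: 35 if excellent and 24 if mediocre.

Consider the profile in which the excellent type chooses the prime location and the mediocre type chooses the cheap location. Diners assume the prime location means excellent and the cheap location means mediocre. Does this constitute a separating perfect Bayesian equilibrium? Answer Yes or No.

No

Under these beliefs, the prime location earns price premium 35 and the cheap location earns price premium 24.
excellent: the prime location nets 35 − 6 = 29; the cheap location nets 24. excellent prefers the prime location.
mediocre: the prime location nets 35 − 8 = 27; the cheap location nets 24. mediocre would deviate to the prime location.
mediocre has a profitable deviation, so the profile is not an equilibrium.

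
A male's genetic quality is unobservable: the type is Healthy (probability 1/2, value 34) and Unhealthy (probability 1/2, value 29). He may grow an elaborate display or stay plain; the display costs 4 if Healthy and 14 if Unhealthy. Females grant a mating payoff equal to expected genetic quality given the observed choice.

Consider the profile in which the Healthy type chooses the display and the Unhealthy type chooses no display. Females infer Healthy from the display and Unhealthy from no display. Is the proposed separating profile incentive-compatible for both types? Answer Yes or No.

Yes

Under these beliefs, the display earns mating payoff 34 and no display earns mating payoff 29.
Healthy: the display nets 34 − 4 = 30; no display nets 29. Healthy prefers the display.
Unhealthy: the display nets 34 − 14 = 20; no display nets 29. Unhealthy prefers no display.
Neither type deviates, so the separating profile is an equilibrium.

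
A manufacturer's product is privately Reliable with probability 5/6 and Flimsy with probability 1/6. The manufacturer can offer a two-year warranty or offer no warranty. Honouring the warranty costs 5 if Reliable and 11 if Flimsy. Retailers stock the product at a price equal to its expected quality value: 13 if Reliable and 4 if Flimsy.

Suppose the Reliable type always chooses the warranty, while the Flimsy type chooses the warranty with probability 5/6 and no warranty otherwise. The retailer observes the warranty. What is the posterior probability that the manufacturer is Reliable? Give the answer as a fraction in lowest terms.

P(the warranty) = (5/6)·1 + (1/6)·(5/6) = 35/36.
By Bayes' rule, P(Reliable | the warranty) = (5/6) / (35/36) = 6/7.

6/7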